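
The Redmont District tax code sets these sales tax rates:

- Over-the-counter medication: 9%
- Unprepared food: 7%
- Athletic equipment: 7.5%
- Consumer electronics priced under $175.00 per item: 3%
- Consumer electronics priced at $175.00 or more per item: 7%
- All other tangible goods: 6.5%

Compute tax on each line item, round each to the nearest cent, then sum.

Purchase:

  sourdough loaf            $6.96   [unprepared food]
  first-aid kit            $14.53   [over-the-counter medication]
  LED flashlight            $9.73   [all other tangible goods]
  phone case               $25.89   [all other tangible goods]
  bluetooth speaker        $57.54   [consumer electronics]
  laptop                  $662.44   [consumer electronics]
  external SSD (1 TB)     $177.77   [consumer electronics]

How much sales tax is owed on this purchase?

Sourdough loaf $6.96: unprepared food → 7% → $0.49
First-aid kit $14.53: over-the-counter medication → 9% → $1.31
LED flashlight $9.73: all other tangible goods → 6.5% → $0.63
Phone case $25.89: all other tangible goods → 6.5% → $1.68
Bluetooth speaker $57.54: consumer electronics, under $175.00 → 3% → $1.73
Laptop $662.44: consumer electronics, $175.00 or more → 7% → $46.37
External SSD (1 TB) $177.77: consumer electronics, $175.00 or more → 7% → $12.44
Total tax = $0.49 + $1.31 + $0.63 + $1.68 + $1.73 + $46.37 + $12.44 = $64.65

$64.65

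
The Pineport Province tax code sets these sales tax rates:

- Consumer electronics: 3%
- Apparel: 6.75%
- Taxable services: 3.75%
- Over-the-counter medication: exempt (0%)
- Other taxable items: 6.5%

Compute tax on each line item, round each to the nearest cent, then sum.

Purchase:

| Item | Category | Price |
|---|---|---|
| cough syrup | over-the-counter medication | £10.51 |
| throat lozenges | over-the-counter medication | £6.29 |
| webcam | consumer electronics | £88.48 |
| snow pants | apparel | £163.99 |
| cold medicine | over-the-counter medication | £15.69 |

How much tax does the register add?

Cough syrup £10.51: over-the-counter medication → 0% → £0.00
Throat lozenges £6.29: over-the-counter medication → 0% → £0.00
Webcam £88.48: consumer electronics → 3% → £2.65
Snow pants £163.99: apparel → 6.75% → £11.07
Cold medicine £15.69: over-the-counter medication → 0% → £0.00
Total tax = £2.65 + £11.07 = £13.72

£13.72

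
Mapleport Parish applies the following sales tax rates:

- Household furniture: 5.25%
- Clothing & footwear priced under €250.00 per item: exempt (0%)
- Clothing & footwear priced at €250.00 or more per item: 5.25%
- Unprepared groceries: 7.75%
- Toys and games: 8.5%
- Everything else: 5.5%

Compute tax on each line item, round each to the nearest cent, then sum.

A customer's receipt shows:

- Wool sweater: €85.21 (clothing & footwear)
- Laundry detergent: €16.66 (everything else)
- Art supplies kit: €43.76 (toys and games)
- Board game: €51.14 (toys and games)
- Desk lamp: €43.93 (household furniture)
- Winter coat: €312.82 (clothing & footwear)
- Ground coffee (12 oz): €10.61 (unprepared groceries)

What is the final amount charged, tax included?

€592.67

Wool sweater €85.21: clothing & footwear, under €250.00 → 0% → €0.00
Laundry detergent €16.66: everything else → 5.5% → €0.92
Art supplies kit €43.76: toys and games → 8.5% → €3.72
Board game €51.14: toys and games → 8.5% → €4.35
Desk lamp €43.93: household furniture → 5.25% → €2.31
Winter coat €312.82: clothing & footwear, €250.00 or more → 5.25% → €16.42
Ground coffee (12 oz) €10.61: unprepared groceries → 7.75% → €0.82
Subtotal = €564.13; tax = €28.54; total due = €592.67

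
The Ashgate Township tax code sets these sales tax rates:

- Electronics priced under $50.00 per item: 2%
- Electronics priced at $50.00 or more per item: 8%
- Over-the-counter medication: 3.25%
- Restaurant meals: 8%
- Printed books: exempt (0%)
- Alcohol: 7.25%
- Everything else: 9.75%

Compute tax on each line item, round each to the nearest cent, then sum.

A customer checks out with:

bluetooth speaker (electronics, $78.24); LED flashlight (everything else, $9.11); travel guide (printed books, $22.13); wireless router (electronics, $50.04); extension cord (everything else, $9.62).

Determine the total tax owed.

$12.09

Bluetooth speaker $78.24: electronics, $50.00 or more → 8% → $6.26
LED flashlight $9.11: everything else → 9.75% → $0.89
Travel guide $22.13: printed books → 0% → $0.00
Wireless router $50.04: electronics, $50.00 or more → 8% → $4.00
Extension cord $9.62: everything else → 9.75% → $0.94
Total tax = $6.26 + $0.89 + $4.00 + $0.94 = $12.09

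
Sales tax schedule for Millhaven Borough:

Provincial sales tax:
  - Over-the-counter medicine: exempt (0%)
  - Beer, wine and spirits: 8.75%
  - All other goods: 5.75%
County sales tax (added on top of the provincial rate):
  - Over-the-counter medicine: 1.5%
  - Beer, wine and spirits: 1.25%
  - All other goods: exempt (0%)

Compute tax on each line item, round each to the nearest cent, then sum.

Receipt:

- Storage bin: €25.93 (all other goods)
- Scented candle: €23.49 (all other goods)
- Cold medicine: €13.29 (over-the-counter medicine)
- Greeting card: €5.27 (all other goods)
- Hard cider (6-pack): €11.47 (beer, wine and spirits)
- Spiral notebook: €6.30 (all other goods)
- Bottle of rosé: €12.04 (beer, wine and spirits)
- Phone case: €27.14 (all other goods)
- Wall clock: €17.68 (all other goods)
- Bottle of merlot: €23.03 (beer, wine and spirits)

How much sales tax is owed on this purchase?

Storage bin €25.93: all other goods → 5.75% + 0% county = 5.75% → €1.49
Scented candle €23.49: all other goods → 5.75% + 0% county = 5.75% → €1.35
Cold medicine €13.29: over-the-counter medicine → 0% + 1.5% county = 1.5% → €0.20
Greeting card €5.27: all other goods → 5.75% + 0% county = 5.75% → €0.30
Hard cider (6-pack) €11.47: beer, wine and spirits → 8.75% + 1.25% county = 10% → €1.15
Spiral notebook €6.30: all other goods → 5.75% + 0% county = 5.75% → €0.36
Bottle of rosé €12.04: beer, wine and spirits → 8.75% + 1.25% county = 10% → €1.20
Phone case €27.14: all other goods → 5.75% + 0% county = 5.75% → €1.56
Wall clock €17.68: all other goods → 5.75% + 0% county = 5.75% → €1.02
Bottle of merlot €23.03: beer, wine and spirits → 8.75% + 1.25% county = 10% → €2.30
Total tax = €1.49 + €1.35 + €0.20 + €0.30 + €1.15 + €0.36 + €1.20 + €1.56 + €1.02 + €2.30 = €10.93

€10.93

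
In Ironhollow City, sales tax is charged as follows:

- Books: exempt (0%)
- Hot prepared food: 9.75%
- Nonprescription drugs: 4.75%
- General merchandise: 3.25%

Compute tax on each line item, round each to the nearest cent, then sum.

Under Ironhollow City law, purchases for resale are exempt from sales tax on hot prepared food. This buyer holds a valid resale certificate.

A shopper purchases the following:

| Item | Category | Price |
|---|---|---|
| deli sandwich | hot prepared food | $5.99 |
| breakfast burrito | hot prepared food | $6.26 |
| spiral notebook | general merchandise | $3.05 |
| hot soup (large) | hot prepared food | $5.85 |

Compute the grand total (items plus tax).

Deli sandwich $5.99: hot prepared food, buyer-exempt → 0% → $0.00
Breakfast burrito $6.26: hot prepared food, buyer-exempt → 0% → $0.00
Spiral notebook $3.05: general merchandise → 3.25% → $0.10
Hot soup (large) $5.85: hot prepared food, buyer-exempt → 0% → $0.00
Subtotal = $21.15; tax = $0.10; total due = $21.25

$21.25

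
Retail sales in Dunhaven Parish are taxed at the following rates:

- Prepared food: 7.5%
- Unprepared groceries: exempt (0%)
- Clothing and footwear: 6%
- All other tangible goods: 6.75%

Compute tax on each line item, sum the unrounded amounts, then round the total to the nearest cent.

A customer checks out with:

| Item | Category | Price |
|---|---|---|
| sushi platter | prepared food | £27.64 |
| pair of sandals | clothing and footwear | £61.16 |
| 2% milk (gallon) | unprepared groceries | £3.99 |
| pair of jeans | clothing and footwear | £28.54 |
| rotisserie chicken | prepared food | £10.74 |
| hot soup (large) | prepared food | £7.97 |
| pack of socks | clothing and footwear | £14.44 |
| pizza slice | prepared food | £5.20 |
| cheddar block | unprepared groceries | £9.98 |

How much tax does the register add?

Sushi platter £27.64: prepared food → 7.5% → £2.073
Pair of sandals £61.16: clothing and footwear → 6% → £3.6696
2% milk (gallon) £3.99: unprepared groceries → 0% → £0.00
Pair of jeans £28.54: clothing and footwear → 6% → £1.7124
Rotisserie chicken £10.74: prepared food → 7.5% → £0.8055
Hot soup (large) £7.97: prepared food → 7.5% → £0.59775
Pack of socks £14.44: clothing and footwear → 6% → £0.8664
Pizza slice £5.20: prepared food → 7.5% → £0.39
Cheddar block £9.98: unprepared groceries → 0% → £0.00
Unrounded tax sum = £10.11465 → £10.11

£10.11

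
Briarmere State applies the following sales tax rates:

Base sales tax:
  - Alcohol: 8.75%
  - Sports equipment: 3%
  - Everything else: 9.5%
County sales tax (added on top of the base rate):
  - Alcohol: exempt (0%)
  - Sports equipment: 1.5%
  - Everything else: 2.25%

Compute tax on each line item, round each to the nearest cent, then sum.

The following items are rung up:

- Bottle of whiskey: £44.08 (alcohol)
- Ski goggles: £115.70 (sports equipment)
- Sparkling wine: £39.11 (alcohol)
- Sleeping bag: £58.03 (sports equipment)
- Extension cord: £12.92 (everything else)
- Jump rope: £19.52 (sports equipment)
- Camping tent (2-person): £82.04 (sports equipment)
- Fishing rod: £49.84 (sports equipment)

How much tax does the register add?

£23.43

Bottle of whiskey £44.08: alcohol → 8.75% + 0% county = 8.75% → £3.86
Ski goggles £115.70: sports equipment → 3% + 1.5% county = 4.5% → £5.21
Sparkling wine £39.11: alcohol → 8.75% + 0% county = 8.75% → £3.42
Sleeping bag £58.03: sports equipment → 3% + 1.5% county = 4.5% → £2.61
Extension cord £12.92: everything else → 9.5% + 2.25% county = 11.75% → £1.52
Jump rope £19.52: sports equipment → 3% + 1.5% county = 4.5% → £0.88
Camping tent (2-person) £82.04: sports equipment → 3% + 1.5% county = 4.5% → £3.69
Fishing rod £49.84: sports equipment → 3% + 1.5% county = 4.5% → £2.24
Total tax = £3.86 + £5.21 + £3.42 + £2.61 + £1.52 + £0.88 + £3.69 + £2.24 = £23.43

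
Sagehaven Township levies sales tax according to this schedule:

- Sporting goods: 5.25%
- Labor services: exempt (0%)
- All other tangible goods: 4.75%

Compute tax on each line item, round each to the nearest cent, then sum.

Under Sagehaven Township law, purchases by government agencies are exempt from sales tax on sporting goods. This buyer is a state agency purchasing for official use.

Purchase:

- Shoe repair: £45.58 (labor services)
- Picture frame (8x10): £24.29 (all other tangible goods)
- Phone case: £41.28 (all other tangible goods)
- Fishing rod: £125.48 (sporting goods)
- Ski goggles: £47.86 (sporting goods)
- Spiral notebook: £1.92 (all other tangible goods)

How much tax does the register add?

£3.20

Shoe repair £45.58: labor services → 0% → £0.00
Picture frame (8x10) £24.29: all other tangible goods → 4.75% → £1.15
Phone case £41.28: all other tangible goods → 4.75% → £1.96
Fishing rod £125.48: sporting goods, buyer-exempt → 0% → £0.00
Ski goggles £47.86: sporting goods, buyer-exempt → 0% → £0.00
Spiral notebook £1.92: all other tangible goods → 4.75% → £0.09
Total tax = £1.15 + £1.96 + £0.09 = £3.20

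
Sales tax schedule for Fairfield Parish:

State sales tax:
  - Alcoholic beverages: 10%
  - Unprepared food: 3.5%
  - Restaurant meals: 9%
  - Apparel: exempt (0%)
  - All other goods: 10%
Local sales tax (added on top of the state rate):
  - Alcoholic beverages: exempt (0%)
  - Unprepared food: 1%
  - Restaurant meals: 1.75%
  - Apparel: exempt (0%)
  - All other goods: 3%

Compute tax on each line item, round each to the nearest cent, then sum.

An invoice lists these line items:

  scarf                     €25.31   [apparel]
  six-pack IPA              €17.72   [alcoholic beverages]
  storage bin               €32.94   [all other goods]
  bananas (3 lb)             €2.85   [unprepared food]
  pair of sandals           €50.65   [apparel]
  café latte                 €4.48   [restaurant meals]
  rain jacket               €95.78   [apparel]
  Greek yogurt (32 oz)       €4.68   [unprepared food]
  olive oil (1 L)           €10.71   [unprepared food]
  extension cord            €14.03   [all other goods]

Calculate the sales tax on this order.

Scarf €25.31: apparel → 0% + 0% local = 0% → €0.00
Six-pack IPA €17.72: alcoholic beverages → 10% + 0% local = 10% → €1.77
Storage bin €32.94: all other goods → 10% + 3% local = 13% → €4.28
Bananas (3 lb) €2.85: unprepared food → 3.5% + 1% local = 4.5% → €0.13
Pair of sandals €50.65: apparel → 0% + 0% local = 0% → €0.00
Café latte €4.48: restaurant meals → 9% + 1.75% local = 10.75% → €0.48
Rain jacket €95.78: apparel → 0% + 0% local = 0% → €0.00
Greek yogurt (32 oz) €4.68: unprepared food → 3.5% + 1% local = 4.5% → €0.21
Olive oil (1 L) €10.71: unprepared food → 3.5% + 1% local = 4.5% → €0.48
Extension cord €14.03: all other goods → 10% + 3% local = 13% → €1.82
Total tax = €1.77 + €4.28 + €0.13 + €0.48 + €0.21 + €0.48 + €1.82 = €9.17

€9.17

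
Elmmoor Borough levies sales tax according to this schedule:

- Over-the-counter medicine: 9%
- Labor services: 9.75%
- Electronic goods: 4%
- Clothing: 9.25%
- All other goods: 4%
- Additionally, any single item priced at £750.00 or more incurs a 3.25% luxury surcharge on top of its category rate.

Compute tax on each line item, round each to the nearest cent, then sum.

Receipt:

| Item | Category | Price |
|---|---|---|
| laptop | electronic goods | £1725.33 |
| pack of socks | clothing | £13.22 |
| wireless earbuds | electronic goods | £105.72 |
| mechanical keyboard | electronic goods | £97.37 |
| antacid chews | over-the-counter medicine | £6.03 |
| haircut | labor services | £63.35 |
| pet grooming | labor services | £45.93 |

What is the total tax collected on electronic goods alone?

£133.21

Laptop £1725.33: electronic goods → 4% + 3.25% surcharge = 7.25% → £125.09
Wireless earbuds £105.72: electronic goods → 4% → £4.23
Mechanical keyboard £97.37: electronic goods → 4% → £3.89
Tax on electronic goods = £125.09 + £4.23 + £3.89 = £133.21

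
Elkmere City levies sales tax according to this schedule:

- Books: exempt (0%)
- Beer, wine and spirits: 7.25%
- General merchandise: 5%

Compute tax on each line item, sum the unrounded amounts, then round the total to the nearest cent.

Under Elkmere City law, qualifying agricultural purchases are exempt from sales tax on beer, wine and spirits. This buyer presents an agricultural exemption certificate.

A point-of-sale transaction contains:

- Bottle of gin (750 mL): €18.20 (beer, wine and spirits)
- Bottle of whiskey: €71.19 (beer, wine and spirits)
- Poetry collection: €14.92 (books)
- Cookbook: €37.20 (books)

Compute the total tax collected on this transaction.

€0.00

Bottle of gin (750 mL) €18.20: beer, wine and spirits, buyer-exempt → 0% → €0.00
Bottle of whiskey €71.19: beer, wine and spirits, buyer-exempt → 0% → €0.00
Poetry collection €14.92: books → 0% → €0.00
Cookbook €37.20: books → 0% → €0.00
Unrounded tax sum = €0.00 → €0.00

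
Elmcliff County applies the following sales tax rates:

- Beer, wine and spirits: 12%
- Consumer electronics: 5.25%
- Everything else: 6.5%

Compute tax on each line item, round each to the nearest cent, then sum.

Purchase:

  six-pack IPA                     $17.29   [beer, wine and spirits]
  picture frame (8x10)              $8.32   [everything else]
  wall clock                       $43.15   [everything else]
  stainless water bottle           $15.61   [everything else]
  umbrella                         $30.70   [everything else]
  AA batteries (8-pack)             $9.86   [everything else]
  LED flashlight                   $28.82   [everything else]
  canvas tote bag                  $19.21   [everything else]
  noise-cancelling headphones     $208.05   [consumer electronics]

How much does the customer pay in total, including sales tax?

Six-pack IPA $17.29: beer, wine and spirits → 12% → $2.07
Picture frame (8x10) $8.32: everything else → 6.5% → $0.54
Wall clock $43.15: everything else → 6.5% → $2.80
Stainless water bottle $15.61: everything else → 6.5% → $1.01
Umbrella $30.70: everything else → 6.5% → $2.00
AA batteries (8-pack) $9.86: everything else → 6.5% → $0.64
LED flashlight $28.82: everything else → 6.5% → $1.87
Canvas tote bag $19.21: everything else → 6.5% → $1.25
Noise-cancelling headphones $208.05: consumer electronics → 5.25% → $10.92
Subtotal = $381.01; tax = $23.10; total due = $404.11

$404.11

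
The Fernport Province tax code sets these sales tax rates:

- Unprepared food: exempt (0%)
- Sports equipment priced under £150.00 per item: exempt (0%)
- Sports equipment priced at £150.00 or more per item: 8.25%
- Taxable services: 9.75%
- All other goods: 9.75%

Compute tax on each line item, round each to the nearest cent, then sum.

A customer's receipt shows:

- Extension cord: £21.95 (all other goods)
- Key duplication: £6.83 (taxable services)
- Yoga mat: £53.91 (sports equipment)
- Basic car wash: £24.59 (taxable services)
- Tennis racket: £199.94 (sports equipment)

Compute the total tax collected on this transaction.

£21.71

Extension cord £21.95: all other goods → 9.75% → £2.14
Key duplication £6.83: taxable services → 9.75% → £0.67
Yoga mat £53.91: sports equipment, under £150.00 → 0% → £0.00
Basic car wash £24.59: taxable services → 9.75% → £2.40
Tennis racket £199.94: sports equipment, £150.00 or more → 8.25% → £16.50
Total tax = £2.14 + £0.67 + £2.40 + £16.50 = £21.71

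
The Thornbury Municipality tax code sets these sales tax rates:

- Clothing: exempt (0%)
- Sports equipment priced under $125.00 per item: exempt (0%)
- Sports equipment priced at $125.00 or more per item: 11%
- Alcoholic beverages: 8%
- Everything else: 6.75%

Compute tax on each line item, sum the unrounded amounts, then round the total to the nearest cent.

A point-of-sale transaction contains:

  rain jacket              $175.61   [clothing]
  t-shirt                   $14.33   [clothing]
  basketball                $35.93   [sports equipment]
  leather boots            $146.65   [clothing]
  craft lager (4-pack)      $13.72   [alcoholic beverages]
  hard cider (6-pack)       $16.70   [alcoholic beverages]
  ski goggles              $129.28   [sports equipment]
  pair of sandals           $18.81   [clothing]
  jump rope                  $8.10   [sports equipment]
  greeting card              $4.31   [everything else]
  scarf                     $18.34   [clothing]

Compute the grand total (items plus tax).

$598.73

Rain jacket $175.61: clothing → 0% → $0.00
T-shirt $14.33: clothing → 0% → $0.00
Basketball $35.93: sports equipment, under $125.00 → 0% → $0.00
Leather boots $146.65: clothing → 0% → $0.00
Craft lager (4-pack) $13.72: alcoholic beverages → 8% → $1.0976
Hard cider (6-pack) $16.70: alcoholic beverages → 8% → $1.336
Ski goggles $129.28: sports equipment, $125.00 or more → 11% → $14.2208
Pair of sandals $18.81: clothing → 0% → $0.00
Jump rope $8.10: sports equipment, under $125.00 → 0% → $0.00
Greeting card $4.31: everything else → 6.75% → $0.290925
Scarf $18.34: clothing → 0% → $0.00
Subtotal = $581.78; unrounded tax = $16.945325 → $16.95; total due = $598.73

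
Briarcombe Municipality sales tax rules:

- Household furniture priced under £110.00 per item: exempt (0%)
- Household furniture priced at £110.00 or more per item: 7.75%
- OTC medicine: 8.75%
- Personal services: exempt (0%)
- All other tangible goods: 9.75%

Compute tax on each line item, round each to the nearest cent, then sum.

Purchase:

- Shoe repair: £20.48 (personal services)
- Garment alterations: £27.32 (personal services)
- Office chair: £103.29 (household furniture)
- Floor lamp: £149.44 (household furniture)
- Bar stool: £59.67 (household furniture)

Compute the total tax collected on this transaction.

£11.58

Shoe repair £20.48: personal services → 0% → £0.00
Garment alterations £27.32: personal services → 0% → £0.00
Office chair £103.29: household furniture, under £110.00 → 0% → £0.00
Floor lamp £149.44: household furniture, £110.00 or more → 7.75% → £11.58
Bar stool £59.67: household furniture, under £110.00 → 0% → £0.00
Total tax = £11.58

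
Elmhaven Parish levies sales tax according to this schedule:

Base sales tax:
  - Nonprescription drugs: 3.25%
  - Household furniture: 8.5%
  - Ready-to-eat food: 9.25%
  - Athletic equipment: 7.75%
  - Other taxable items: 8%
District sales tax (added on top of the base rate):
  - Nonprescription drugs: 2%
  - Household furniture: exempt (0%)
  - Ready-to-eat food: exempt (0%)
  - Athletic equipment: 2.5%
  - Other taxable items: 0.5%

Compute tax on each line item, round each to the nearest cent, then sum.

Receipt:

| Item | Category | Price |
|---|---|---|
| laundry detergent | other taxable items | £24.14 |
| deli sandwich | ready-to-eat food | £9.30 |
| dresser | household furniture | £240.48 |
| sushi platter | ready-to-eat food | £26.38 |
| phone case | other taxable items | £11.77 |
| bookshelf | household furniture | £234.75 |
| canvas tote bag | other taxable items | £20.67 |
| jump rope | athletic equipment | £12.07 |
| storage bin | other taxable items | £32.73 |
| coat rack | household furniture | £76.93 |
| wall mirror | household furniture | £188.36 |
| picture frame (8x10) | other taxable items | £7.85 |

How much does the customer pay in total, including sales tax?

£961.17

Laundry detergent £24.14: other taxable items → 8% + 0.5% district = 8.5% → £2.05
Deli sandwich £9.30: ready-to-eat food → 9.25% + 0% district = 9.25% → £0.86
Dresser £240.48: household furniture → 8.5% + 0% district = 8.5% → £20.44
Sushi platter £26.38: ready-to-eat food → 9.25% + 0% district = 9.25% → £2.44
Phone case £11.77: other taxable items → 8% + 0.5% district = 8.5% → £1.00
Bookshelf £234.75: household furniture → 8.5% + 0% district = 8.5% → £19.95
Canvas tote bag £20.67: other taxable items → 8% + 0.5% district = 8.5% → £1.76
Jump rope £12.07: athletic equipment → 7.75% + 2.5% district = 10.25% → £1.24
Storage bin £32.73: other taxable items → 8% + 0.5% district = 8.5% → £2.78
Coat rack £76.93: household furniture → 8.5% + 0% district = 8.5% → £6.54
Wall mirror £188.36: household furniture → 8.5% + 0% district = 8.5% → £16.01
Picture frame (8x10) £7.85: other taxable items → 8% + 0.5% district = 8.5% → £0.67
Subtotal = £885.43; tax = £75.74; total due = £961.17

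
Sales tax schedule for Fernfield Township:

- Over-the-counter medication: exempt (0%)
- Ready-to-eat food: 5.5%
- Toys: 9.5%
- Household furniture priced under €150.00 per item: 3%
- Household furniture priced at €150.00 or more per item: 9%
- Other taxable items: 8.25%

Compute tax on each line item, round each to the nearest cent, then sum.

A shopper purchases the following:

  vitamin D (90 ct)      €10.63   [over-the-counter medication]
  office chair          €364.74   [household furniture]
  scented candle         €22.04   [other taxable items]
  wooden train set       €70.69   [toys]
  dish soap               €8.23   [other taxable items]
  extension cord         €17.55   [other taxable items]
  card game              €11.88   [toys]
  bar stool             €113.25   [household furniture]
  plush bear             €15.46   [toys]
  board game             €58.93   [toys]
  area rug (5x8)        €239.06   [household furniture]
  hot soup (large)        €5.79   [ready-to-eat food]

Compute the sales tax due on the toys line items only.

Wooden train set €70.69: toys → 9.5% → €6.72
Card game €11.88: toys → 9.5% → €1.13
Plush bear €15.46: toys → 9.5% → €1.47
Board game €58.93: toys → 9.5% → €5.60
Tax on toys = €6.72 + €1.13 + €1.47 + €5.60 = €14.92

€14.92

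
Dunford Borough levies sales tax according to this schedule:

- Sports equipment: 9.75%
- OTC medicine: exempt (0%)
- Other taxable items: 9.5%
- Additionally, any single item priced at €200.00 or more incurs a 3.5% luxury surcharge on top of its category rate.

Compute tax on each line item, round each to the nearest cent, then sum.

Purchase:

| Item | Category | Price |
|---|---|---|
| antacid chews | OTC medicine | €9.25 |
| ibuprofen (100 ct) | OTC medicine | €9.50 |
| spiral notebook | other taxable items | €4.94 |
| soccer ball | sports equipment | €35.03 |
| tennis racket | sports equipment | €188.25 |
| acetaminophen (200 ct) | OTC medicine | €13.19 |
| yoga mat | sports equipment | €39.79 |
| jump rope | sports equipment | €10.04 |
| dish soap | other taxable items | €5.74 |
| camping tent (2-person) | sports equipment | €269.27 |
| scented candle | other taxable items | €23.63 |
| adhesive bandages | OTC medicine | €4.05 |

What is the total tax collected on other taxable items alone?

Spiral notebook €4.94: other taxable items → 9.5% → €0.47
Dish soap €5.74: other taxable items → 9.5% → €0.55
Scented candle €23.63: other taxable items → 9.5% → €2.24
Tax on other taxable items = €0.47 + €0.55 + €2.24 = €3.26

€3.26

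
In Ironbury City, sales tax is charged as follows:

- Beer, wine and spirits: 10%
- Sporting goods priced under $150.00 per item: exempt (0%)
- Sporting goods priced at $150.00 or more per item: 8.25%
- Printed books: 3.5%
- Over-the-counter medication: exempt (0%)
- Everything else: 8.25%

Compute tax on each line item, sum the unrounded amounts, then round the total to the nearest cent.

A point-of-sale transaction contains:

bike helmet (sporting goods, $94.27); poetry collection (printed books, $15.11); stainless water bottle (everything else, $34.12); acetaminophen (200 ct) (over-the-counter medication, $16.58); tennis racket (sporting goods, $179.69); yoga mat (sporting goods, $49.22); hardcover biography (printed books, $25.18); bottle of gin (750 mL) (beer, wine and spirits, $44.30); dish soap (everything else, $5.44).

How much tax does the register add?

$23.93

Bike helmet $94.27: sporting goods, under $150.00 → 0% → $0.00
Poetry collection $15.11: printed books → 3.5% → $0.52885
Stainless water bottle $34.12: everything else → 8.25% → $2.8149
Acetaminophen (200 ct) $16.58: over-the-counter medication → 0% → $0.00
Tennis racket $179.69: sporting goods, $150.00 or more → 8.25% → $14.824425
Yoga mat $49.22: sporting goods, under $150.00 → 0% → $0.00
Hardcover biography $25.18: printed books → 3.5% → $0.8813
Bottle of gin (750 mL) $44.30: beer, wine and spirits → 10% → $4.43
Dish soap $5.44: everything else → 8.25% → $0.4488
Unrounded tax sum = $23.928275 → $23.93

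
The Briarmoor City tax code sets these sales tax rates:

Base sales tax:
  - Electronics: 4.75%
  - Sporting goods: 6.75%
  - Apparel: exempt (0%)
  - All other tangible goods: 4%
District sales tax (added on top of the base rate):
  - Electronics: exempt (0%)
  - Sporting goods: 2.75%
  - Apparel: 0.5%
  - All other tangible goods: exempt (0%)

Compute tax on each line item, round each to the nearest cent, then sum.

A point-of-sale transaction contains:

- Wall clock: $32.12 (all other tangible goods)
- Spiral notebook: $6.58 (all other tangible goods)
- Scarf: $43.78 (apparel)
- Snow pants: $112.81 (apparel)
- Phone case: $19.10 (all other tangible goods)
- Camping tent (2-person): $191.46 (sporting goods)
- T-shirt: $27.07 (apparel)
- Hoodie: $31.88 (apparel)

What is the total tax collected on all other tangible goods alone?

$2.30

Wall clock $32.12: all other tangible goods → 4% + 0% district = 4% → $1.28
Spiral notebook $6.58: all other tangible goods → 4% + 0% district = 4% → $0.26
Phone case $19.10: all other tangible goods → 4% + 0% district = 4% → $0.76
Tax on all other tangible goods = $1.28 + $0.26 + $0.76 = $2.30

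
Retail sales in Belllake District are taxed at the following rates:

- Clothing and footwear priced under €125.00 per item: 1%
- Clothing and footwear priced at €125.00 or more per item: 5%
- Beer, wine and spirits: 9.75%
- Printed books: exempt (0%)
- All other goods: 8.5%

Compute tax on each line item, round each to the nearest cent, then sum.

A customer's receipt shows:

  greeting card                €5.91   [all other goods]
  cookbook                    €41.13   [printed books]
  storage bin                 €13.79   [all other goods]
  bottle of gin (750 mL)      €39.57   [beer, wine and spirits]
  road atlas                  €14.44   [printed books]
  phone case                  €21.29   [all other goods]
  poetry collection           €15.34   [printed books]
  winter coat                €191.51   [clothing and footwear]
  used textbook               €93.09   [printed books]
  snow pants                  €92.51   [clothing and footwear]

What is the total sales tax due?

Greeting card €5.91: all other goods → 8.5% → €0.50
Cookbook €41.13: printed books → 0% → €0.00
Storage bin €13.79: all other goods → 8.5% → €1.17
Bottle of gin (750 mL) €39.57: beer, wine and spirits → 9.75% → €3.86
Road atlas €14.44: printed books → 0% → €0.00
Phone case €21.29: all other goods → 8.5% → €1.81
Poetry collection €15.34: printed books → 0% → €0.00
Winter coat €191.51: clothing and footwear, €125.00 or more → 5% → €9.58
Used textbook €93.09: printed books → 0% → €0.00
Snow pants €92.51: clothing and footwear, under €125.00 → 1% → €0.93
Total tax = €0.50 + €1.17 + €3.86 + €1.81 + €9.58 + €0.93 = €17.85

€17.85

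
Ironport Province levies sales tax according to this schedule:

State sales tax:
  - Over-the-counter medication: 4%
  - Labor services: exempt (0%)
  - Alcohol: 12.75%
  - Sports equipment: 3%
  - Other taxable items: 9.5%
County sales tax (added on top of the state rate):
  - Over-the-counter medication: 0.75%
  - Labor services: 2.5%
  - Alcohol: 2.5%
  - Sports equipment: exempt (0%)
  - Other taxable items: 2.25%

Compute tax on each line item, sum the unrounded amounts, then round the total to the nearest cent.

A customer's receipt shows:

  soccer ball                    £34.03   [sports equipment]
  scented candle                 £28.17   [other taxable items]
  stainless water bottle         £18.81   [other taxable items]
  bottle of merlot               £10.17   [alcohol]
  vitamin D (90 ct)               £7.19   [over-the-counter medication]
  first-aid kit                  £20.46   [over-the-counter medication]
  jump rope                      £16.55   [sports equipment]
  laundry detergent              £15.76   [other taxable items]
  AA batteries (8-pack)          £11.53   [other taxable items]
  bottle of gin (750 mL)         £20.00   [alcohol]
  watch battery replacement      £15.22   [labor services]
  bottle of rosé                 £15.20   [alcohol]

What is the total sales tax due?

£18.86

Soccer ball £34.03: sports equipment → 3% + 0% county = 3% → £1.0209
Scented candle £28.17: other taxable items → 9.5% + 2.25% county = 11.75% → £3.309975
Stainless water bottle £18.81: other taxable items → 9.5% + 2.25% county = 11.75% → £2.210175
Bottle of merlot £10.17: alcohol → 12.75% + 2.5% county = 15.25% → £1.550925
Vitamin D (90 ct) £7.19: over-the-counter medication → 4% + 0.75% county = 4.75% → £0.341525
First-aid kit £20.46: over-the-counter medication → 4% + 0.75% county = 4.75% → £0.97185
Jump rope £16.55: sports equipment → 3% + 0% county = 3% → £0.4965
Laundry detergent £15.76: other taxable items → 9.5% + 2.25% county = 11.75% → £1.8518
AA batteries (8-pack) £11.53: other taxable items → 9.5% + 2.25% county = 11.75% → £1.354775
Bottle of gin (750 mL) £20.00: alcohol → 12.75% + 2.5% county = 15.25% → £3.05
Watch battery replacement £15.22: labor services → 0% + 2.5% county = 2.5% → £0.3805
Bottle of rosé £15.20: alcohol → 12.75% + 2.5% county = 15.25% → £2.318
Unrounded tax sum = £18.856925 → £18.86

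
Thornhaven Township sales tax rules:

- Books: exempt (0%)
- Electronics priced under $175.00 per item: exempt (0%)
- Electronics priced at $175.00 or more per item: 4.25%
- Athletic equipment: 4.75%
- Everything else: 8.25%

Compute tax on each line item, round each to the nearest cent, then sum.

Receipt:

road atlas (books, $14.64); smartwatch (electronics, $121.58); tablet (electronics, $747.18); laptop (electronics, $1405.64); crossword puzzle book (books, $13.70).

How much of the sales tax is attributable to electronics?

Smartwatch $121.58: electronics, under $175.00 → 0% → $0.00
Tablet $747.18: electronics, $175.00 or more → 4.25% → $31.76
Laptop $1405.64: electronics, $175.00 or more → 4.25% → $59.74
Tax on electronics = $0.00 + $31.76 + $59.74 = $91.50

$91.50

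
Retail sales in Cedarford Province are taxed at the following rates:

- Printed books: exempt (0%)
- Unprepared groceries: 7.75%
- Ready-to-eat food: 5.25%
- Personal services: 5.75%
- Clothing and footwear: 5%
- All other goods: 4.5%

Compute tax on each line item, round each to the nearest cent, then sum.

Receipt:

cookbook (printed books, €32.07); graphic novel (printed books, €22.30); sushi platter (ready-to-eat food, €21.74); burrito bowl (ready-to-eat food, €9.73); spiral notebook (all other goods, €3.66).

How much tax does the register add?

Cookbook €32.07: printed books → 0% → €0.00
Graphic novel €22.30: printed books → 0% → €0.00
Sushi platter €21.74: ready-to-eat food → 5.25% → €1.14
Burrito bowl €9.73: ready-to-eat food → 5.25% → €0.51
Spiral notebook €3.66: all other goods → 4.5% → €0.16
Total tax = €1.14 + €0.51 + €0.16 = €1.81

€1.81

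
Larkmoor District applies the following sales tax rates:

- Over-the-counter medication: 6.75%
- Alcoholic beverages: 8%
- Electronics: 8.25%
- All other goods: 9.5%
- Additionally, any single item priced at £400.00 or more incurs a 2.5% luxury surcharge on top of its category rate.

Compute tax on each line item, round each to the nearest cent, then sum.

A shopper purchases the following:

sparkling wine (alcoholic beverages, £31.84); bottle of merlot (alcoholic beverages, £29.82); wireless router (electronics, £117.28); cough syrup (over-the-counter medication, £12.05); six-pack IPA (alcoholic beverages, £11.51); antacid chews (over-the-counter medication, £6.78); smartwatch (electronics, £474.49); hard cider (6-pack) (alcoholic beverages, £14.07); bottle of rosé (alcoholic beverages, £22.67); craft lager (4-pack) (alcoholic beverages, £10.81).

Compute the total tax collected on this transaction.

Sparkling wine £31.84: alcoholic beverages → 8% → £2.55
Bottle of merlot £29.82: alcoholic beverages → 8% → £2.39
Wireless router £117.28: electronics → 8.25% → £9.68
Cough syrup £12.05: over-the-counter medication → 6.75% → £0.81
Six-pack IPA £11.51: alcoholic beverages → 8% → £0.92
Antacid chews £6.78: over-the-counter medication → 6.75% → £0.46
Smartwatch £474.49: electronics → 8.25% + 2.5% surcharge = 10.75% → £51.01
Hard cider (6-pack) £14.07: alcoholic beverages → 8% → £1.13
Bottle of rosé £22.67: alcoholic beverages → 8% → £1.81
Craft lager (4-pack) £10.81: alcoholic beverages → 8% → £0.86
Total tax = £2.55 + £2.39 + £9.68 + £0.81 + £0.92 + £0.46 + £51.01 + £1.13 + £1.81 + £0.86 = £71.62

£71.62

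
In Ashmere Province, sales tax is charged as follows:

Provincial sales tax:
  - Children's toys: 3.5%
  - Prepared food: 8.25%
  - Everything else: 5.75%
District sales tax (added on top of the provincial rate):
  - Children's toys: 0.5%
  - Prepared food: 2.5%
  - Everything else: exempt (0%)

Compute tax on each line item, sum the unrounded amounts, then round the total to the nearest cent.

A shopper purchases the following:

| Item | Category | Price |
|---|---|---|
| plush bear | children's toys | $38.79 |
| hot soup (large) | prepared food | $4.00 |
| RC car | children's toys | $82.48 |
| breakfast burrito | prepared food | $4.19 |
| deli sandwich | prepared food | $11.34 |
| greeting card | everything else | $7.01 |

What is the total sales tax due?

$7.35

Plush bear $38.79: children's toys → 3.5% + 0.5% district = 4% → $1.5516
Hot soup (large) $4.00: prepared food → 8.25% + 2.5% district = 10.75% → $0.43
RC car $82.48: children's toys → 3.5% + 0.5% district = 4% → $3.2992
Breakfast burrito $4.19: prepared food → 8.25% + 2.5% district = 10.75% → $0.450425
Deli sandwich $11.34: prepared food → 8.25% + 2.5% district = 10.75% → $1.21905
Greeting card $7.01: everything else → 5.75% + 0% district = 5.75% → $0.403075
Unrounded tax sum = $7.35335 → $7.35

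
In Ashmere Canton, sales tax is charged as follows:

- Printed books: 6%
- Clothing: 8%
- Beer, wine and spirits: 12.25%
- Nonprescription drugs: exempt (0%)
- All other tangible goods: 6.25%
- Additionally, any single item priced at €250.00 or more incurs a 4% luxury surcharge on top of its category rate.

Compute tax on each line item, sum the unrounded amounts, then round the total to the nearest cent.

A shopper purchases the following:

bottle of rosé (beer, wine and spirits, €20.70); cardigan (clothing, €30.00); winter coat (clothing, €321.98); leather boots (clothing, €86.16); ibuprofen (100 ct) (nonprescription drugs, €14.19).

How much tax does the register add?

Bottle of rosé €20.70: beer, wine and spirits → 12.25% → €2.53575
Cardigan €30.00: clothing → 8% → €2.40
Winter coat €321.98: clothing → 8% + 4% surcharge = 12% → €38.6376
Leather boots €86.16: clothing → 8% → €6.8928
Ibuprofen (100 ct) €14.19: nonprescription drugs → 0% → €0.00
Unrounded tax sum = €50.46615 → €50.47

€50.47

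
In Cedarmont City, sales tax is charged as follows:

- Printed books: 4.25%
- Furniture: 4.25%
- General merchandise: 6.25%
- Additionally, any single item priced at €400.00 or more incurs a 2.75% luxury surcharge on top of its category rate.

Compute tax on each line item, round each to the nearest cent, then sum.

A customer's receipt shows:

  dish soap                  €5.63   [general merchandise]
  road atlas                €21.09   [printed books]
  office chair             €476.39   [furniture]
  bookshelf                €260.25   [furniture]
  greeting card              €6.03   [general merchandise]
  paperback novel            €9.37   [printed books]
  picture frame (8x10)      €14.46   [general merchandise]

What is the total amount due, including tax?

Dish soap €5.63: general merchandise → 6.25% → €0.35
Road atlas €21.09: printed books → 4.25% → €0.90
Office chair €476.39: furniture → 4.25% + 2.75% surcharge = 7% → €33.35
Bookshelf €260.25: furniture → 4.25% → €11.06
Greeting card €6.03: general merchandise → 6.25% → €0.38
Paperback novel €9.37: printed books → 4.25% → €0.40
Picture frame (8x10) €14.46: general merchandise → 6.25% → €0.90
Subtotal = €793.22; tax = €47.34; total due = €840.56

€840.56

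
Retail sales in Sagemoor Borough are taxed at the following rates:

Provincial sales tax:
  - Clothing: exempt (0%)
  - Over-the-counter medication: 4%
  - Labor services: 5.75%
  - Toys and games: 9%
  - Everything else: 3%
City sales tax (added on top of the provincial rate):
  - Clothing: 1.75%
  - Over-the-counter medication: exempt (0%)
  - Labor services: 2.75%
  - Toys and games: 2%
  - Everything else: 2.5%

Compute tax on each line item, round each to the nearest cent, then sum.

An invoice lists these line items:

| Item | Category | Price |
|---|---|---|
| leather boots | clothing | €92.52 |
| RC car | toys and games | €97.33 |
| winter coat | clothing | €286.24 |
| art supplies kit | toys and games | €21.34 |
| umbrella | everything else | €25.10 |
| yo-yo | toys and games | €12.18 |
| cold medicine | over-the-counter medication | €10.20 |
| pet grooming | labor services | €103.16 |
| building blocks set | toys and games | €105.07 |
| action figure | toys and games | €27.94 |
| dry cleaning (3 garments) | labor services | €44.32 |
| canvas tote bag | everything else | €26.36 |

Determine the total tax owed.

€51.44

Leather boots €92.52: clothing → 0% + 1.75% city = 1.75% → €1.62
RC car €97.33: toys and games → 9% + 2% city = 11% → €10.71
Winter coat €286.24: clothing → 0% + 1.75% city = 1.75% → €5.01
Art supplies kit €21.34: toys and games → 9% + 2% city = 11% → €2.35
Umbrella €25.10: everything else → 3% + 2.5% city = 5.5% → €1.38
Yo-yo €12.18: toys and games → 9% + 2% city = 11% → €1.34
Cold medicine €10.20: over-the-counter medication → 4% + 0% city = 4% → €0.41
Pet grooming €103.16: labor services → 5.75% + 2.75% city = 8.5% → €8.77
Building blocks set €105.07: toys and games → 9% + 2% city = 11% → €11.56
Action figure €27.94: toys and games → 9% + 2% city = 11% → €3.07
Dry cleaning (3 garments) €44.32: labor services → 5.75% + 2.75% city = 8.5% → €3.77
Canvas tote bag €26.36: everything else → 3% + 2.5% city = 5.5% → €1.45
Total tax = €1.62 + €10.71 + €5.01 + €2.35 + €1.38 + €1.34 + €0.41 + €8.77 + €11.56 + €3.07 + €3.77 + €1.45 = €51.44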